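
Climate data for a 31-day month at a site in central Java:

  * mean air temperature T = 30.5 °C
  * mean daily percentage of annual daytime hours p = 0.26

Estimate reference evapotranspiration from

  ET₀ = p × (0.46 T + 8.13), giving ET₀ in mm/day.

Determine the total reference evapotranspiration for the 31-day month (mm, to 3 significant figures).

179 mm

ET₀ = 0.26 × (0.46 × 30.5 + 8.13) = 0.26 × 22.160 = 5.7616 mm/d
Monthly total = 5.7616 × 31 = 178.610 mm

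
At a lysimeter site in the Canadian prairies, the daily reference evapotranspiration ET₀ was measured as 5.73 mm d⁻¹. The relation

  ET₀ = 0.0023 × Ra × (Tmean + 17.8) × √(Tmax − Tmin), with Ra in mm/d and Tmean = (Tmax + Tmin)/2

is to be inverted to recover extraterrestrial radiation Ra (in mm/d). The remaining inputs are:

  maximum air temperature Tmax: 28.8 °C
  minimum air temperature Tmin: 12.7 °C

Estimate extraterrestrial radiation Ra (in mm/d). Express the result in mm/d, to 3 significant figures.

16.1 mm/d

Tmean = 20.75 °C; √ΔT = 4.0125
Ra = ET₀ / [0.0023 × (Tmean+17.8) × √ΔT] = 5.73 / (0.0023 × 38.55 × 4.0125) = 16.106 mm/d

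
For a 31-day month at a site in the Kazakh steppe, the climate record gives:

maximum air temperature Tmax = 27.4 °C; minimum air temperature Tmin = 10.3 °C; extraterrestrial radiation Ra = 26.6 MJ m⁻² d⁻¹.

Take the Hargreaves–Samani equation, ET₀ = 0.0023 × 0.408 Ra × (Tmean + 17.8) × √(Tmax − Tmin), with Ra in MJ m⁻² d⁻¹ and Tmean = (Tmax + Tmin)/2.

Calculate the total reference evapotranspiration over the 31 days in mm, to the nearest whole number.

Tmean = (27.4 + 10.3)/2 = 18.85 °C
0.408 Ra = 0.408 × 26.6 = 10.8528 mm/d equivalent
ET₀ = 0.0023 × 10.8528 × (18.85 + 17.8) × √17.1 = 0.0023 × 10.8528 × 36.65 × 4.1352 = 3.7830 mm/d
Over 31 days: 3.7830 × 31 = 117.273 mm

117 mm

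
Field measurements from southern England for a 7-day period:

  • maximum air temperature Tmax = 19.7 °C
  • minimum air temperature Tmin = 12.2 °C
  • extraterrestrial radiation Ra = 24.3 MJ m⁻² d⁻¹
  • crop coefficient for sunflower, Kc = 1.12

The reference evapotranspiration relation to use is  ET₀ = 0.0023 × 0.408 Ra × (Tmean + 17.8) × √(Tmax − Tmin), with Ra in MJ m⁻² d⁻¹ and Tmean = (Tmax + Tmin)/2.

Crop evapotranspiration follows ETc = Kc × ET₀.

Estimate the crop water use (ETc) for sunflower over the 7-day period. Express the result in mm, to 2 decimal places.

16.52 mm

Tmean = (19.7 + 12.2)/2 = 15.95 °C
0.408 Ra = 0.408 × 24.3 = 9.9144 mm/d equivalent
ET₀ = 0.0023 × 9.9144 × (15.95 + 17.8) × √7.5 = 0.0023 × 9.9144 × 33.75 × 2.7386 = 2.1076 mm/d
ETc = Kc × ET₀ = 1.12 × 2.1076 = 2.3605 mm/d
Over 7 days: 2.3605 × 7 = 16.524 mm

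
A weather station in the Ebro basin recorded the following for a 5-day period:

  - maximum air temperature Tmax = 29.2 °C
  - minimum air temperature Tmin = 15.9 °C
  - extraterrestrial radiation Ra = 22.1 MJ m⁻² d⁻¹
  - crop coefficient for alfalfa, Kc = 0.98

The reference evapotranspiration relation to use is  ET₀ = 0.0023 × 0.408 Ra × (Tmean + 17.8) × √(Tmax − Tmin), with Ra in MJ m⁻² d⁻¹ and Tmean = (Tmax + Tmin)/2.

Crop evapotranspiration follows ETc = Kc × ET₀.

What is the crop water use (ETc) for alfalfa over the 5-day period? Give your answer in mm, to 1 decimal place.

Tmean = (29.2 + 15.9)/2 = 22.55 °C
0.408 Ra = 0.408 × 22.1 = 9.0168 mm/d equivalent
ET₀ = 0.0023 × 9.0168 × (22.55 + 17.8) × √13.3 = 0.0023 × 9.0168 × 40.35 × 3.6469 = 3.0517 mm/d
ETc = Kc × ET₀ = 0.98 × 3.0517 = 2.9907 mm/d
Over 5 days: 2.9907 × 5 = 14.954 mm

15.0 mm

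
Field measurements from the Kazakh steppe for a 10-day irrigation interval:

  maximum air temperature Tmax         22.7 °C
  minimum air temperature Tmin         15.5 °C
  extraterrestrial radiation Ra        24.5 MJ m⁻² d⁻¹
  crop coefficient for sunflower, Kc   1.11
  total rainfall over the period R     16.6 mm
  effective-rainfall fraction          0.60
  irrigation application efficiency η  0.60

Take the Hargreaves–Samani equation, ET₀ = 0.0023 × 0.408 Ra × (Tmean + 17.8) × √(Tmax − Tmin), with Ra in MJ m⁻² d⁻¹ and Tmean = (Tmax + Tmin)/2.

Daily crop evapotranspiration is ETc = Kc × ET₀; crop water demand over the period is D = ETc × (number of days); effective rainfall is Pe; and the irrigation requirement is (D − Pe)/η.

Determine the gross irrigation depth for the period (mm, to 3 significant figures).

25.5 mm

Tmean = (22.7 + 15.5)/2 = 19.10 °C
0.408 Ra = 0.408 × 24.5 = 9.9960 mm/d equivalent
ET₀ = 0.0023 × 9.9960 × (19.10 + 17.8) × √7.2 = 0.0023 × 9.9960 × 36.90 × 2.6833 = 2.2764 mm/d
ETc = Kc × ET₀ = 1.11 × 2.2764 = 2.5268 mm/d
Crop demand D = ETc × 10 d = 2.5268 × 10 = 25.268 mm
Pe = 0.60 × 16.6 = 9.960 mm
D − Pe = 25.268 − 9.960 = 15.308 mm
Gross irrigation = 15.308 / 0.60 = 25.513 mm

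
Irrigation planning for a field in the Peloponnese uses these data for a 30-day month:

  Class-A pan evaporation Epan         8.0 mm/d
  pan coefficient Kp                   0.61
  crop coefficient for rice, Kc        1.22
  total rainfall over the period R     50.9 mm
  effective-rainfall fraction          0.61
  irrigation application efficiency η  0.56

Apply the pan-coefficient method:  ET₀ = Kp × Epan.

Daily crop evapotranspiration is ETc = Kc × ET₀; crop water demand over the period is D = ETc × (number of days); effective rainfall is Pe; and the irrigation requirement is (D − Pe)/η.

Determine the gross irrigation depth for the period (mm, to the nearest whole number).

ET₀ = 0.61 × 8.0 = 4.8800 mm/d
ETc = Kc × ET₀ = 1.22 × 4.8800 = 5.9536 mm/d
Crop demand D = ETc × 30 d = 5.9536 × 30 = 178.608 mm
Pe = 0.61 × 50.9 = 31.049 mm
D − Pe = 178.608 − 31.049 = 147.559 mm
Gross irrigation = 147.559 / 0.56 = 263.498 mm

263 mm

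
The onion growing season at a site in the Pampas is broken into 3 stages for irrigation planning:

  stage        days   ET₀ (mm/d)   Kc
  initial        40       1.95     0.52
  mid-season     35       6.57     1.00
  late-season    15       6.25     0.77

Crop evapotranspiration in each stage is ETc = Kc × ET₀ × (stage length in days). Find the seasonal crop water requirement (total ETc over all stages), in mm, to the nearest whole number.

343 mm

initial: 0.52 × 1.95 × 40 = 40.56 mm
mid-season: 1.00 × 6.57 × 35 = 229.95 mm
late-season: 0.77 × 6.25 × 15 = 72.19 mm
Seasonal total = 342.70 mm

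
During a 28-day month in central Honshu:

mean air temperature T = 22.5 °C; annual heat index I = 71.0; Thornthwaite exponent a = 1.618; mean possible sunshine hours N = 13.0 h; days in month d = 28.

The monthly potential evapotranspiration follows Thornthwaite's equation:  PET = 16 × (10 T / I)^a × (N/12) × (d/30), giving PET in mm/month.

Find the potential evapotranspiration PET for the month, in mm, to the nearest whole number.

105 mm

10T/I = 10 × 22.5 / 71.0 = 3.1690
(10T/I)^a = 3.1690^1.618 = 6.4639
Uncorrected PET = 16 × 6.4639 = 103.422 mm
Correction = (N/12)(d/30) = (13.0/12)(28/30) = 1.0111
PET = 103.422 × 1.0111 = 104.570 mm/month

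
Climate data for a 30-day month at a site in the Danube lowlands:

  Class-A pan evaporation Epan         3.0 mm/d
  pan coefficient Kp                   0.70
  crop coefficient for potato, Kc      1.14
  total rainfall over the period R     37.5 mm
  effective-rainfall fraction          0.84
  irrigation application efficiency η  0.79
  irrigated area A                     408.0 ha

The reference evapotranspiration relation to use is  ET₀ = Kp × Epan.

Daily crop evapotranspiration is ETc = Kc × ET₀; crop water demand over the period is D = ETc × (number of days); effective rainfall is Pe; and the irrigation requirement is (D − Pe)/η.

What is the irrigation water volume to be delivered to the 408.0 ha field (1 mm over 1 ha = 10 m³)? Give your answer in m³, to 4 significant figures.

ET₀ = 0.70 × 3.0 = 2.1000 mm/d
ETc = Kc × ET₀ = 1.14 × 2.1000 = 2.3940 mm/d
Crop demand D = ETc × 30 d = 2.3940 × 30 = 71.820 mm
Pe = 0.84 × 37.5 = 31.500 mm
D − Pe = 71.820 − 31.500 = 40.320 mm
Gross irrigation = 40.320 / 0.79 = 51.038 mm
Volume = 51.038 mm × 408.0 ha × 10 = 208235.0 m³

208200 m³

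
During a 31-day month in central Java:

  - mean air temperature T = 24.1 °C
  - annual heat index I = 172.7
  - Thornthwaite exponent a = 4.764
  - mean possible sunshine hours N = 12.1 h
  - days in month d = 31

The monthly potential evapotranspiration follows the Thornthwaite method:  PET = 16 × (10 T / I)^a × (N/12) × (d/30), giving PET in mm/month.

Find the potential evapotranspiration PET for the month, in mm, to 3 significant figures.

10T/I = 10 × 24.1 / 172.7 = 1.3955
(10T/I)^a = 1.3955^4.764 = 4.8921
Uncorrected PET = 16 × 4.8921 = 78.274 mm
Correction = (N/12)(d/30) = (12.1/12)(31/30) = 1.0419
PET = 78.274 × 1.0419 = 81.554 mm/month

81.6 mm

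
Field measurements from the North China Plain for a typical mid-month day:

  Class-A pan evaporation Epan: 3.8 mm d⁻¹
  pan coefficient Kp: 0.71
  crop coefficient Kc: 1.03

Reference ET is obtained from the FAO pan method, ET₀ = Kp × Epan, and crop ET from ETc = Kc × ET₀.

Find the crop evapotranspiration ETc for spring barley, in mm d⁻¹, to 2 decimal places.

2.78 mm d⁻¹

ET₀ = 0.71 × 3.8 = 2.6980 mm/d
ETc = Kc × ET₀ = 1.03 × 2.6980 = 2.7789 mm/d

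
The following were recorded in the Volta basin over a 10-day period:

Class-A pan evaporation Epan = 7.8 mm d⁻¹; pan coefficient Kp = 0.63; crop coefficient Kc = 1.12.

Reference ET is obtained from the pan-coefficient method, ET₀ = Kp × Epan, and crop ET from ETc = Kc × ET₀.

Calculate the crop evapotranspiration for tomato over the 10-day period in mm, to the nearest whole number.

55 mm

ET₀ = 0.63 × 7.8 = 4.9140 mm/d
ETc = Kc × ET₀ = 1.12 × 4.9140 = 5.5037 mm/d
Over 10 days: 5.5037 × 10 = 55.037 mm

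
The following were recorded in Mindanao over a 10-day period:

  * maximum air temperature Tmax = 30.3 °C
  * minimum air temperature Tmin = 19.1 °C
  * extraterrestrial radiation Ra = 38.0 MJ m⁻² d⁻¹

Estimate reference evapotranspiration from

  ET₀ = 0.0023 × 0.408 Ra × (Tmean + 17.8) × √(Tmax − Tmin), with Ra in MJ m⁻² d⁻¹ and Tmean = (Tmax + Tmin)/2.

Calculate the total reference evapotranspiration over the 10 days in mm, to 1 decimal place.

Tmean = (30.3 + 19.1)/2 = 24.70 °C
0.408 Ra = 0.408 × 38.0 = 15.5040 mm/d equivalent
ET₀ = 0.0023 × 15.5040 × (24.70 + 17.8) × √11.2 = 0.0023 × 15.5040 × 42.50 × 3.3466 = 5.0718 mm/d
Over 10 days: 5.0718 × 10 = 50.718 mm

50.7 mm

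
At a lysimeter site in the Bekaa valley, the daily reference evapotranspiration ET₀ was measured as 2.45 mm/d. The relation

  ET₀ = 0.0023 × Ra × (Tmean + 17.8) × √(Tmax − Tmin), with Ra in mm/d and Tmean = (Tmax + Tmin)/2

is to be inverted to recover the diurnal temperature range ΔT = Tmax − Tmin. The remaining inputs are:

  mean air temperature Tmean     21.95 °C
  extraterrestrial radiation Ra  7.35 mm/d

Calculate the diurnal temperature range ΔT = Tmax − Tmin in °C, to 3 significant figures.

√ΔT = ET₀ / [0.0023 × Ra × (Tmean+17.8)] = 2.45 / (0.0023 × 7.35 × 39.75) = 3.6460
ΔT = 3.6460² = 13.293 °C

13.3 °C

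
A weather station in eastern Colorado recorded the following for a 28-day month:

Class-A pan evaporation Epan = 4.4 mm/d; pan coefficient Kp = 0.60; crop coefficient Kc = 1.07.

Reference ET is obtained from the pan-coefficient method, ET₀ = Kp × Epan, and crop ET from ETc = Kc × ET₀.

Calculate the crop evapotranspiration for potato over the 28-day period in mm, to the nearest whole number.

79 mm

ET₀ = 0.60 × 4.4 = 2.6400 mm/d
ETc = Kc × ET₀ = 1.07 × 2.6400 = 2.8248 mm/d
Over 28 days: 2.8248 × 28 = 79.094 mm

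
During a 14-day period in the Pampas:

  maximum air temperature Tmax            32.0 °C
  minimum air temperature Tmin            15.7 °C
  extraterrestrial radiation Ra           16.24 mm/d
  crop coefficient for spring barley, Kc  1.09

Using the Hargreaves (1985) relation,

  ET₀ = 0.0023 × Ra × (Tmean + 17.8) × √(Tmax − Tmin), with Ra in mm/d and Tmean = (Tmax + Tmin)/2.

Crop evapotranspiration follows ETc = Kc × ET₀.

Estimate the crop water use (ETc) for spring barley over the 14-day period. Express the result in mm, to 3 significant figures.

Tmean = (32.0 + 15.7)/2 = 23.85 °C
ET₀ = 0.0023 × 16.24 × (23.85 + 17.8) × √16.3 = 0.0023 × 16.24 × 41.65 × 4.0373 = 6.2809 mm/d
ETc = Kc × ET₀ = 1.09 × 6.2809 = 6.8462 mm/d
Over 14 days: 6.8462 × 14 = 95.847 mm

95.8 mm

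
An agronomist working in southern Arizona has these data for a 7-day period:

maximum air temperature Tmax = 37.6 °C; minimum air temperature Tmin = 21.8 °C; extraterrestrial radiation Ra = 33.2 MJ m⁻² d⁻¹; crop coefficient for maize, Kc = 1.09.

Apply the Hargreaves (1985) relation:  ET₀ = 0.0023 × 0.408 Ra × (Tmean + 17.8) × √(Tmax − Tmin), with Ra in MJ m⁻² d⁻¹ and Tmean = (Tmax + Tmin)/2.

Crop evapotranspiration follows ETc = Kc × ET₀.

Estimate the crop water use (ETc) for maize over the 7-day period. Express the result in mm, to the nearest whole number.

Tmean = (37.6 + 21.8)/2 = 29.70 °C
0.408 Ra = 0.408 × 33.2 = 13.5456 mm/d equivalent
ET₀ = 0.0023 × 13.5456 × (29.70 + 17.8) × √15.8 = 0.0023 × 13.5456 × 47.50 × 3.9749 = 5.8823 mm/d
ETc = Kc × ET₀ = 1.09 × 5.8823 = 6.4117 mm/d
Over 7 days: 6.4117 × 7 = 44.882 mm

45 mm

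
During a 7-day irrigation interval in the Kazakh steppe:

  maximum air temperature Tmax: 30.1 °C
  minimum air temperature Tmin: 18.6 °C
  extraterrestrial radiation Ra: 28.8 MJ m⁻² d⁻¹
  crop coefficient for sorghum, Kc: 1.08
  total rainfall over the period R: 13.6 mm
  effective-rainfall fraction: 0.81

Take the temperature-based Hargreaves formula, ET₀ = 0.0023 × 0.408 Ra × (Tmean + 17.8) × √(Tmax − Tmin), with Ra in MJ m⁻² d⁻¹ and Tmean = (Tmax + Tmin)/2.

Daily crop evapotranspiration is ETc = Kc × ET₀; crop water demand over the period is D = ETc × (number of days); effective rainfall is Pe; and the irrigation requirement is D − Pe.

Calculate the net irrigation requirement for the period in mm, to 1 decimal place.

Tmean = (30.1 + 18.6)/2 = 24.35 °C
0.408 Ra = 0.408 × 28.8 = 11.7504 mm/d equivalent
ET₀ = 0.0023 × 11.7504 × (24.35 + 17.8) × √11.5 = 0.0023 × 11.7504 × 42.15 × 3.3912 = 3.8631 mm/d
ETc = Kc × ET₀ = 1.08 × 3.8631 = 4.1721 mm/d
Crop demand D = ETc × 7 d = 4.1721 × 7 = 29.205 mm
Pe = 0.81 × 13.6 = 11.016 mm
D − Pe = 29.205 − 11.016 = 18.189 mm

18.2 mm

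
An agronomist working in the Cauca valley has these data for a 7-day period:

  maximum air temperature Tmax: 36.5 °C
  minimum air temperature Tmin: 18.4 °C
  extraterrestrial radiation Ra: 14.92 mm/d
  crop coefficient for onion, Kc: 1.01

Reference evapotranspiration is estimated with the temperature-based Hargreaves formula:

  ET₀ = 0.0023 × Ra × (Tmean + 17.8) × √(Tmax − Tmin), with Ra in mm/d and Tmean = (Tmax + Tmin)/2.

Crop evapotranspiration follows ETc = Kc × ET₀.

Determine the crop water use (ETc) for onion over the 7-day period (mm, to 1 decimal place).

46.7 mm

Tmean = (36.5 + 18.4)/2 = 27.45 °C
ET₀ = 0.0023 × 14.92 × (27.45 + 17.8) × √18.1 = 0.0023 × 14.92 × 45.25 × 4.2544 = 6.6062 mm/d
ETc = Kc × ET₀ = 1.01 × 6.6062 = 6.6723 mm/d
Over 7 days: 6.6723 × 7 = 46.706 mm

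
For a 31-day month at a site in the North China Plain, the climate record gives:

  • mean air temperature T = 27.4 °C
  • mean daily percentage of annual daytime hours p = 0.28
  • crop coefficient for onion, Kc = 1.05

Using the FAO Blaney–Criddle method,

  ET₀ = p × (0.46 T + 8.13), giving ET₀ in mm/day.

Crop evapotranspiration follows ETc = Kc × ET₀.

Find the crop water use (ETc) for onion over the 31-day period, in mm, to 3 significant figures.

ET₀ = 0.28 × (0.46 × 27.4 + 8.13) = 0.28 × 20.734 = 5.8055 mm/d
ETc = Kc × ET₀ = 1.05 × 5.8055 = 6.0958 mm/d
Over 31 days: 6.0958 × 31 = 188.970 mm

189 mm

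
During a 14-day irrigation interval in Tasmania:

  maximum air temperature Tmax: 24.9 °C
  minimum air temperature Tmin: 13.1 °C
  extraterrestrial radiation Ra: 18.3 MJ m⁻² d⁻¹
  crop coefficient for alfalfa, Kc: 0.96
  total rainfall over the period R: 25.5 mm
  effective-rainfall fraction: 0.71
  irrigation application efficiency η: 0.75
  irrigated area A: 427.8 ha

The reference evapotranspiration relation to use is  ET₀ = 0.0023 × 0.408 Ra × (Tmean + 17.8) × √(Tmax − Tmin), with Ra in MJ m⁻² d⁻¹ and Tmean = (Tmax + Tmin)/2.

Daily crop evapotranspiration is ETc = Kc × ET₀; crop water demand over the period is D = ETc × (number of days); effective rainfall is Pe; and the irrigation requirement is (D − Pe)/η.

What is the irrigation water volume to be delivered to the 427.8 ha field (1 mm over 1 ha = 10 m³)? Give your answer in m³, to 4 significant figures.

63150 m³

Tmean = (24.9 + 13.1)/2 = 19.00 °C
0.408 Ra = 0.408 × 18.3 = 7.4664 mm/d equivalent
ET₀ = 0.0023 × 7.4664 × (19.00 + 17.8) × √11.8 = 0.0023 × 7.4664 × 36.80 × 3.4351 = 2.1708 mm/d
ETc = Kc × ET₀ = 0.96 × 2.1708 = 2.0840 mm/d
Crop demand D = ETc × 14 d = 2.0840 × 14 = 29.176 mm
Pe = 0.71 × 25.5 = 18.105 mm
D − Pe = 29.176 − 18.105 = 11.071 mm
Gross irrigation = 11.071 / 0.75 = 14.761 mm
Volume = 14.761 mm × 427.8 ha × 10 = 63147.6 m³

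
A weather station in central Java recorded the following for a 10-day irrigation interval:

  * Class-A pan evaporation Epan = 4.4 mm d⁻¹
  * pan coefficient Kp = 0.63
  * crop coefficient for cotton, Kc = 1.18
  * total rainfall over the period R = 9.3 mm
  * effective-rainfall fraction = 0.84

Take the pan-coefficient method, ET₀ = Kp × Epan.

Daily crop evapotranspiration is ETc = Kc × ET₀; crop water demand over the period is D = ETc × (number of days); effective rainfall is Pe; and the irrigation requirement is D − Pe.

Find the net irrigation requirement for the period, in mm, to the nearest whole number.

25 mm

ET₀ = 0.63 × 4.4 = 2.7720 mm/d
ETc = Kc × ET₀ = 1.18 × 2.7720 = 3.2710 mm/d
Crop demand D = ETc × 10 d = 3.2710 × 10 = 32.710 mm
Pe = 0.84 × 9.3 = 7.812 mm
D − Pe = 32.710 − 7.812 = 24.898 mm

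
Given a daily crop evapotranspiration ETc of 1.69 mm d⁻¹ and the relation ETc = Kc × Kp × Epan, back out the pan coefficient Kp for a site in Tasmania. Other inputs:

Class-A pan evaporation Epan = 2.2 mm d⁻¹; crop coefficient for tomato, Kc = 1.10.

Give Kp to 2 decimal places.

ETc = Kc × Kp × Epan  ⇒  Kp = ETc / (Kc × Epan)
Kp = 1.69 / (1.10 × 2.2) = 1.69 / 2.420 = 0.6983

0.70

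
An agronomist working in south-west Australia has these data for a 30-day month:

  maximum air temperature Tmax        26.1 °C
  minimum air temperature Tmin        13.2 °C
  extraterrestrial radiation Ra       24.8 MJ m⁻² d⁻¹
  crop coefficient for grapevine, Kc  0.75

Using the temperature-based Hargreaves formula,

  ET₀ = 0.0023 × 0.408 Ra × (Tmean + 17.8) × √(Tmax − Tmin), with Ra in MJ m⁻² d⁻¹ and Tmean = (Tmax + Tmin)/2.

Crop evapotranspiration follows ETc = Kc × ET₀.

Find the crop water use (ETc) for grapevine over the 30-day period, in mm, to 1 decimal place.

70.4 mm

Tmean = (26.1 + 13.2)/2 = 19.65 °C
0.408 Ra = 0.408 × 24.8 = 10.1184 mm/d equivalent
ET₀ = 0.0023 × 10.1184 × (19.65 + 17.8) × √12.9 = 0.0023 × 10.1184 × 37.45 × 3.5917 = 3.1303 mm/d
ETc = Kc × ET₀ = 0.75 × 3.1303 = 2.3477 mm/d
Over 30 days: 2.3477 × 30 = 70.431 mm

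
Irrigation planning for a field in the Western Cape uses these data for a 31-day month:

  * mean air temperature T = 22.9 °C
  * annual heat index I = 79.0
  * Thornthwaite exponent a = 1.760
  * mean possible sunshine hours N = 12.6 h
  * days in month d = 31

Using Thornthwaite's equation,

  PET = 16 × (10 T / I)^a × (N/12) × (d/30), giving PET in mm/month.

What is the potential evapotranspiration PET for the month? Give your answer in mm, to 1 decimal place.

113.0 mm

10T/I = 10 × 22.9 / 79.0 = 2.8987
(10T/I)^a = 2.8987^1.760 = 6.5085
Uncorrected PET = 16 × 6.5085 = 104.136 mm
Correction = (N/12)(d/30) = (12.6/12)(31/30) = 1.0850
PET = 104.136 × 1.0850 = 112.988 mm/month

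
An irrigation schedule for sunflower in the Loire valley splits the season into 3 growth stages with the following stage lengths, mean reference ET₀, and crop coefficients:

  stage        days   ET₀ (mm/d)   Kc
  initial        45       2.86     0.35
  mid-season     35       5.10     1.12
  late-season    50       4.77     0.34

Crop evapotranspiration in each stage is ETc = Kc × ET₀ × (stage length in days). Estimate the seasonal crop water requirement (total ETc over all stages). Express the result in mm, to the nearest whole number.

initial: 0.35 × 2.86 × 45 = 45.05 mm
mid-season: 1.12 × 5.10 × 35 = 199.92 mm
late-season: 0.34 × 4.77 × 50 = 81.09 mm
Seasonal total = 326.06 mm

326 mm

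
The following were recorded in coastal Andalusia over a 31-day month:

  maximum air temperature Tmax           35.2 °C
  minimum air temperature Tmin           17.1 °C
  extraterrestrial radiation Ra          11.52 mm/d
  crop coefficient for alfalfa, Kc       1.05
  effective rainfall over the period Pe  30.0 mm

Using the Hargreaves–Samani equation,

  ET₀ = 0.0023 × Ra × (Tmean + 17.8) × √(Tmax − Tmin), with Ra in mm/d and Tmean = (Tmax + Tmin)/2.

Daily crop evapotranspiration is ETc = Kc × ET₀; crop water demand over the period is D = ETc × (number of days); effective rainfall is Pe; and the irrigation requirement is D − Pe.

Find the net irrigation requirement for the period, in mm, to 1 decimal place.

131.3 mm

Tmean = (35.2 + 17.1)/2 = 26.15 °C
ET₀ = 0.0023 × 11.52 × (26.15 + 17.8) × √18.1 = 0.0023 × 11.52 × 43.95 × 4.2544 = 4.9542 mm/d
ETc = Kc × ET₀ = 1.05 × 4.9542 = 5.2019 mm/d
Crop demand D = ETc × 31 d = 5.2019 × 31 = 161.259 mm
D − Pe = 161.259 − 30.0 = 131.259 mm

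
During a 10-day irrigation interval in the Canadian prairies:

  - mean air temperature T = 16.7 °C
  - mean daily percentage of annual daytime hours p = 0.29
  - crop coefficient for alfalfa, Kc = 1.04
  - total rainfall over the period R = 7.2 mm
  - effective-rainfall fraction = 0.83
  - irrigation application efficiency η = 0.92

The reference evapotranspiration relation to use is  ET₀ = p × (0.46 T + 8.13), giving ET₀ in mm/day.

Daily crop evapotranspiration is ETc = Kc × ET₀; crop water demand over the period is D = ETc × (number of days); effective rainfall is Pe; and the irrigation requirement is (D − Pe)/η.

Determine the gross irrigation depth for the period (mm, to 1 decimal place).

ET₀ = 0.29 × (0.46 × 16.7 + 8.13) = 0.29 × 15.812 = 4.5855 mm/d
ETc = Kc × ET₀ = 1.04 × 4.5855 = 4.7689 mm/d
Crop demand D = ETc × 10 d = 4.7689 × 10 = 47.689 mm
Pe = 0.83 × 7.2 = 5.976 mm
D − Pe = 47.689 − 5.976 = 41.713 mm
Gross irrigation = 41.713 / 0.92 = 45.340 mm

45.3 mm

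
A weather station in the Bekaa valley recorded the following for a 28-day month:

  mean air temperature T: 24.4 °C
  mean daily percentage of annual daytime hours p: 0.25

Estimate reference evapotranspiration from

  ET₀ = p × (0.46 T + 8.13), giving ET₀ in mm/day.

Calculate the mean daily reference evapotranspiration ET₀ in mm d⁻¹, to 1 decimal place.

ET₀ = 0.25 × (0.46 × 24.4 + 8.13) = 0.25 × 19.354 = 4.8385 mm/d

4.8 mm d⁻¹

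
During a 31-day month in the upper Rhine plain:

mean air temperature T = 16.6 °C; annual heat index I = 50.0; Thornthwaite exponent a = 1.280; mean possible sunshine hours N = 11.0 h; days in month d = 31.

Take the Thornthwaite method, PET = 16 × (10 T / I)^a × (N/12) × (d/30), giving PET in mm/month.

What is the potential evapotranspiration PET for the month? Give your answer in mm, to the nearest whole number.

10T/I = 10 × 16.6 / 50.0 = 3.3200
(10T/I)^a = 3.3200^1.280 = 4.6458
Uncorrected PET = 16 × 4.6458 = 74.333 mm
Correction = (N/12)(d/30) = (11.0/12)(31/30) = 0.9472
PET = 74.333 × 0.9472 = 70.408 mm/month

70 mm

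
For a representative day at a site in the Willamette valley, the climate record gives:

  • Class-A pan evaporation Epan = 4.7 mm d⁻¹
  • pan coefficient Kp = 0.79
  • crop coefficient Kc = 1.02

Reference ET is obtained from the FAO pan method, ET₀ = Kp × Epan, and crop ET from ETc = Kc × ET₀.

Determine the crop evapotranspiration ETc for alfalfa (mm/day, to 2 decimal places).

3.79 mm/day

ET₀ = 0.79 × 4.7 = 3.7130 mm/d
ETc = Kc × ET₀ = 1.02 × 3.7130 = 3.7873 mm/d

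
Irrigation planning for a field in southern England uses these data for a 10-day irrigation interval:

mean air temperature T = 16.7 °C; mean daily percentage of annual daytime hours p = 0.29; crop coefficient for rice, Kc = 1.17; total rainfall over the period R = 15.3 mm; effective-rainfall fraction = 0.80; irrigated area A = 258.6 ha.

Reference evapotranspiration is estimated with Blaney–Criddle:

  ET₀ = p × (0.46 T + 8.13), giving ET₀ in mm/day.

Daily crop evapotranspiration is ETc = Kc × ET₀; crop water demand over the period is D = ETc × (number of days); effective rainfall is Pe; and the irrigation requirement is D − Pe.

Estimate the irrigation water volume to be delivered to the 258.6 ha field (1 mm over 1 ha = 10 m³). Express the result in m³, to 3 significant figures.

107000 m³

ET₀ = 0.29 × (0.46 × 16.7 + 8.13) = 0.29 × 15.812 = 4.5855 mm/d
ETc = Kc × ET₀ = 1.17 × 4.5855 = 5.3650 mm/d
Crop demand D = ETc × 10 d = 5.3650 × 10 = 53.650 mm
Pe = 0.80 × 15.3 = 12.240 mm
D − Pe = 53.650 − 12.240 = 41.410 mm
Volume = 41.410 mm × 258.6 ha × 10 = 107086.3 m³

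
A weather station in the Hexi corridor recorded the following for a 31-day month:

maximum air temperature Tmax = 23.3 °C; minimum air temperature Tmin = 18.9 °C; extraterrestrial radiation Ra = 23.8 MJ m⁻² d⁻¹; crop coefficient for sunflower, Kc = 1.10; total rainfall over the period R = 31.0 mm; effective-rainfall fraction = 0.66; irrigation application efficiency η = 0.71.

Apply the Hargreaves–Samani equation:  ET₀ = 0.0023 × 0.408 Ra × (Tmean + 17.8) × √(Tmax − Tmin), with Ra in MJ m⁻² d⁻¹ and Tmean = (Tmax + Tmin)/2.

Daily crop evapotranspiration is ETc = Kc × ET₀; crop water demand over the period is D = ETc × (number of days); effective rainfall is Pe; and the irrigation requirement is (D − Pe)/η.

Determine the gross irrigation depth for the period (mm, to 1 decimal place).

58.7 mm

Tmean = (23.3 + 18.9)/2 = 21.10 °C
0.408 Ra = 0.408 × 23.8 = 9.7104 mm/d equivalent
ET₀ = 0.0023 × 9.7104 × (21.10 + 17.8) × √4.4 = 0.0023 × 9.7104 × 38.90 × 2.0976 = 1.8224 mm/d
ETc = Kc × ET₀ = 1.10 × 1.8224 = 2.0046 mm/d
Crop demand D = ETc × 31 d = 2.0046 × 31 = 62.143 mm
Pe = 0.66 × 31.0 = 20.460 mm
D − Pe = 62.143 − 20.460 = 41.683 mm
Gross irrigation = 41.683 / 0.71 = 58.708 mm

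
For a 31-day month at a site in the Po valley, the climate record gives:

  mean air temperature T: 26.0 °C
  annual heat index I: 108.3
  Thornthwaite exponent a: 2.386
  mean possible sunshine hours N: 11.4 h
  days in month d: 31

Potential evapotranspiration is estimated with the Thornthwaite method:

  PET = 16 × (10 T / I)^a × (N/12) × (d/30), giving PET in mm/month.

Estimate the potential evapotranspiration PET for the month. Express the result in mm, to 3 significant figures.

127 mm

10T/I = 10 × 26.0 / 108.3 = 2.4007
(10T/I)^a = 2.4007^2.386 = 8.0814
Uncorrected PET = 16 × 8.0814 = 129.302 mm
Correction = (N/12)(d/30) = (11.4/12)(31/30) = 0.9817
PET = 129.302 × 0.9817 = 126.936 mm/month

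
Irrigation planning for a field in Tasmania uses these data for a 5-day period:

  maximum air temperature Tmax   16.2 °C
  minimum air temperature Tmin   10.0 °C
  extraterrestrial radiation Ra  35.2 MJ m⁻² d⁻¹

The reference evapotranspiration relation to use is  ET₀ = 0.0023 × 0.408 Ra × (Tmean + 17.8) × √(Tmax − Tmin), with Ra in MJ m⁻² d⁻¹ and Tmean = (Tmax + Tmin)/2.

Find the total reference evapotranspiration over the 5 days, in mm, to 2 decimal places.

Tmean = (16.2 + 10.0)/2 = 13.10 °C
0.408 Ra = 0.408 × 35.2 = 14.3616 mm/d equivalent
ET₀ = 0.0023 × 14.3616 × (13.10 + 17.8) × √6.2 = 0.0023 × 14.3616 × 30.90 × 2.4900 = 2.5415 mm/d
Over 5 days: 2.5415 × 5 = 12.708 mm

12.71 mm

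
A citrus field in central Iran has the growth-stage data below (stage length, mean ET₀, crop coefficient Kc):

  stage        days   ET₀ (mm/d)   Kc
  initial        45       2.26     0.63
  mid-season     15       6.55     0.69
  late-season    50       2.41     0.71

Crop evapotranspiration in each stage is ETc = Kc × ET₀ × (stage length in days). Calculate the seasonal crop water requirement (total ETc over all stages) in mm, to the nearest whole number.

initial: 0.63 × 2.26 × 45 = 64.07 mm
mid-season: 0.69 × 6.55 × 15 = 67.79 mm
late-season: 0.71 × 2.41 × 50 = 85.56 mm
Seasonal total = 217.42 mm

217 mm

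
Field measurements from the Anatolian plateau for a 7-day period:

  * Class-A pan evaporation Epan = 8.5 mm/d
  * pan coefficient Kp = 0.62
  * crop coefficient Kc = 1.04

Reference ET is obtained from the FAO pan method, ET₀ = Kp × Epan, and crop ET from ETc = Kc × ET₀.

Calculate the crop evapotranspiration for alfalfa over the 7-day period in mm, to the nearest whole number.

38 mm

ET₀ = 0.62 × 8.5 = 5.2700 mm/d
ETc = Kc × ET₀ = 1.04 × 5.2700 = 5.4808 mm/d
Over 7 days: 5.4808 × 7 = 38.366 mm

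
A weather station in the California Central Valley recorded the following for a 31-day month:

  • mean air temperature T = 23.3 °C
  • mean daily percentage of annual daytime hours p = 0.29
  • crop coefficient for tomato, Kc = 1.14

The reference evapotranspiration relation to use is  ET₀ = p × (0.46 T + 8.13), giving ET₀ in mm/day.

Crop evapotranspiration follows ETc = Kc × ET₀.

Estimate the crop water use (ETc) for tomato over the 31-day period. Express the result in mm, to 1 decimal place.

ET₀ = 0.29 × (0.46 × 23.3 + 8.13) = 0.29 × 18.848 = 5.4659 mm/d
ETc = Kc × ET₀ = 1.14 × 5.4659 = 6.2311 mm/d
Over 31 days: 6.2311 × 31 = 193.164 mm

193.2 mm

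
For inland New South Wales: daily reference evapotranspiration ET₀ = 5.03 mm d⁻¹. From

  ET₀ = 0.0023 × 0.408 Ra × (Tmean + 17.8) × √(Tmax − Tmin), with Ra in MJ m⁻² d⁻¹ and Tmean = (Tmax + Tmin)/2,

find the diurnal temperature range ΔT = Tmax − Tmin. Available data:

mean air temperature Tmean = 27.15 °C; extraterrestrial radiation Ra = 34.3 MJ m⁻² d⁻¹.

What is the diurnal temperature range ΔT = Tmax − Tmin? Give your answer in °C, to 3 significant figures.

12.1 °C

√ΔT = ET₀ / [0.0023 × 0.408 × Ra × (Tmean+17.8)] = 5.03 / (0.0023 × 13.9944 × 44.95) = 3.4766
ΔT = 3.4766² = 12.087 °C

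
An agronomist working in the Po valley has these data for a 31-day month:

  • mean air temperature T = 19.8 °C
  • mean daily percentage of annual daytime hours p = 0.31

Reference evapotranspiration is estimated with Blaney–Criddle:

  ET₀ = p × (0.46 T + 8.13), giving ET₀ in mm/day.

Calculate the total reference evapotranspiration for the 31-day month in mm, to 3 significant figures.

ET₀ = 0.31 × (0.46 × 19.8 + 8.13) = 0.31 × 17.238 = 5.3438 mm/d
Monthly total = 5.3438 × 31 = 165.658 mm

166 mm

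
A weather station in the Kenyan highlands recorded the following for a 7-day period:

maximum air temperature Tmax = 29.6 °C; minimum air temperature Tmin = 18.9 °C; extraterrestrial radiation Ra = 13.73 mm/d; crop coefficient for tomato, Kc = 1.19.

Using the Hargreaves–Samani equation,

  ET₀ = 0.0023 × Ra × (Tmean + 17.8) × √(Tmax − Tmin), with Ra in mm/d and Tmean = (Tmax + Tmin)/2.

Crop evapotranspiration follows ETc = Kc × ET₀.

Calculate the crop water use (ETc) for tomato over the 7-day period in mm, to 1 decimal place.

Tmean = (29.6 + 18.9)/2 = 24.25 °C
ET₀ = 0.0023 × 13.73 × (24.25 + 17.8) × √10.7 = 0.0023 × 13.73 × 42.05 × 3.2711 = 4.3437 mm/d
ETc = Kc × ET₀ = 1.19 × 4.3437 = 5.1690 mm/d
Over 7 days: 5.1690 × 7 = 36.183 mm

36.2 mm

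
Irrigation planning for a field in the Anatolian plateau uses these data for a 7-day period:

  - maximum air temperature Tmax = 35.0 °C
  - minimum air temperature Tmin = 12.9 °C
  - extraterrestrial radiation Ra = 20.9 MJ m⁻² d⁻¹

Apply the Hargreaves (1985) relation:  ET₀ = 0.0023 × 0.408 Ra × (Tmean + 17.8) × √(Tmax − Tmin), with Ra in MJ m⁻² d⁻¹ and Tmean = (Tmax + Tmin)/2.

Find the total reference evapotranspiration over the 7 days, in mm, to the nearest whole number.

27 mm

Tmean = (35.0 + 12.9)/2 = 23.95 °C
0.408 Ra = 0.408 × 20.9 = 8.5272 mm/d equivalent
ET₀ = 0.0023 × 8.5272 × (23.95 + 17.8) × √22.1 = 0.0023 × 8.5272 × 41.75 × 4.7011 = 3.8494 mm/d
Over 7 days: 3.8494 × 7 = 26.946 mm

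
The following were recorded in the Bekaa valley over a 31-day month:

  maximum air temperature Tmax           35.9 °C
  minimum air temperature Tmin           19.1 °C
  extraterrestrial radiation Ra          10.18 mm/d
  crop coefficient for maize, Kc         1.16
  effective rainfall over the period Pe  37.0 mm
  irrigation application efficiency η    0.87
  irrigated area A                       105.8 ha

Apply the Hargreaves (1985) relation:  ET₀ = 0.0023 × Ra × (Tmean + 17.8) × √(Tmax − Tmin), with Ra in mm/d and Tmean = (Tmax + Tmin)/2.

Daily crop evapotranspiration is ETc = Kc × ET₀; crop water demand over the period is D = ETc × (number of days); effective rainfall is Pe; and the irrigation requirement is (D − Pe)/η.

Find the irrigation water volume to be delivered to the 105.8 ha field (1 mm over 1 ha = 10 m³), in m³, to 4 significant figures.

Tmean = (35.9 + 19.1)/2 = 27.50 °C
ET₀ = 0.0023 × 10.18 × (27.50 + 17.8) × √16.8 = 0.0023 × 10.18 × 45.30 × 4.0988 = 4.3474 mm/d
ETc = Kc × ET₀ = 1.16 × 4.3474 = 5.0430 mm/d
Crop demand D = ETc × 31 d = 5.0430 × 31 = 156.333 mm
D − Pe = 156.333 − 37.0 = 119.333 mm
Gross irrigation = 119.333 / 0.87 = 137.164 mm
Volume = 137.164 mm × 105.8 ha × 10 = 145119.5 m³

145100 m³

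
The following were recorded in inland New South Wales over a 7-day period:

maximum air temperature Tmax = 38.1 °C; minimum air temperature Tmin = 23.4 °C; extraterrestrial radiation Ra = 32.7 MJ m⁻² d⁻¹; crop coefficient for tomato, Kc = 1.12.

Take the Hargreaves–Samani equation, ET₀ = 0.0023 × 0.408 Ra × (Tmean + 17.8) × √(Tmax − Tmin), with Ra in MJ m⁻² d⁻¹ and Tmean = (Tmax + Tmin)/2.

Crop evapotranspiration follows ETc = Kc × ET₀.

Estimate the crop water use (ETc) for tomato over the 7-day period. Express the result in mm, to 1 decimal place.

44.8 mm

Tmean = (38.1 + 23.4)/2 = 30.75 °C
0.408 Ra = 0.408 × 32.7 = 13.3416 mm/d equivalent
ET₀ = 0.0023 × 13.3416 × (30.75 + 17.8) × √14.7 = 0.0023 × 13.3416 × 48.55 × 3.8341 = 5.7120 mm/d
ETc = Kc × ET₀ = 1.12 × 5.7120 = 6.3974 mm/d
Over 7 days: 6.3974 × 7 = 44.782 mm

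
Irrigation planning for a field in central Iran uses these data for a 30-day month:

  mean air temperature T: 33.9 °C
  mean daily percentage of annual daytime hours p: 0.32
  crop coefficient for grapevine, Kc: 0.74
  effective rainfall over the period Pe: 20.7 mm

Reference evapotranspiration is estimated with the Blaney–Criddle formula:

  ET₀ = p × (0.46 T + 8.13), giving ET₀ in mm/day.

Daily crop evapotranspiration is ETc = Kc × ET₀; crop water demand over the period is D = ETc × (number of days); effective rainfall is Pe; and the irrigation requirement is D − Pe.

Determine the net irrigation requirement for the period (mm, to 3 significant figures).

148 mm

ET₀ = 0.32 × (0.46 × 33.9 + 8.13) = 0.32 × 23.724 = 7.5917 mm/d
ETc = Kc × ET₀ = 0.74 × 7.5917 = 5.6179 mm/d
Crop demand D = ETc × 30 d = 5.6179 × 30 = 168.537 mm
D − Pe = 168.537 − 20.7 = 147.837 mm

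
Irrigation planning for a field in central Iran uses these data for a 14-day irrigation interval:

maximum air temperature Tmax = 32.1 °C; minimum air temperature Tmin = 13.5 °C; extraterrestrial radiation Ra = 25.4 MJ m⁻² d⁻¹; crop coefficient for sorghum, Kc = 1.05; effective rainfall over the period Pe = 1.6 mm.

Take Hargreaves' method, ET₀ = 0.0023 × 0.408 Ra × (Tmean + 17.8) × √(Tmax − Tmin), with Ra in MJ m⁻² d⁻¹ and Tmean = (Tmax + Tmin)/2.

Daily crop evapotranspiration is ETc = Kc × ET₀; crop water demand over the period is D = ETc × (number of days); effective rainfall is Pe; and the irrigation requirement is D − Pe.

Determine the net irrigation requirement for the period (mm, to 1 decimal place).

59.8 mm

Tmean = (32.1 + 13.5)/2 = 22.80 °C
0.408 Ra = 0.408 × 25.4 = 10.3632 mm/d equivalent
ET₀ = 0.0023 × 10.3632 × (22.80 + 17.8) × √18.6 = 0.0023 × 10.3632 × 40.60 × 4.3128 = 4.1736 mm/d
ETc = Kc × ET₀ = 1.05 × 4.1736 = 4.3823 mm/d
Crop demand D = ETc × 14 d = 4.3823 × 14 = 61.352 mm
D − Pe = 61.352 − 1.6 = 59.752 mm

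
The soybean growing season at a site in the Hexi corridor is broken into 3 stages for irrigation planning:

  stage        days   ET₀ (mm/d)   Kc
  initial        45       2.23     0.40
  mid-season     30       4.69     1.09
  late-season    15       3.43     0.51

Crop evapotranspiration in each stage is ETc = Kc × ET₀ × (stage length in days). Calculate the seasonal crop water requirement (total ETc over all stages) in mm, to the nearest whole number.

220 mm

initial: 0.40 × 2.23 × 45 = 40.14 mm
mid-season: 1.09 × 4.69 × 30 = 153.36 mm
late-season: 0.51 × 3.43 × 15 = 26.24 mm
Seasonal total = 219.74 mm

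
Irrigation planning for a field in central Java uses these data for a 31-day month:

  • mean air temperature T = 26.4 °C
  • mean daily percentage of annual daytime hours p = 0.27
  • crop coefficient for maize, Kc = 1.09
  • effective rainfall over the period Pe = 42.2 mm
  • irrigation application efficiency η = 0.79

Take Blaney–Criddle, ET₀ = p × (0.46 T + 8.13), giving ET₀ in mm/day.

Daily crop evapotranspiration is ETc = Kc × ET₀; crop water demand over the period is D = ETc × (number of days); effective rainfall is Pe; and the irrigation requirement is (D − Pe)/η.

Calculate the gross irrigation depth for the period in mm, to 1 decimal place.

ET₀ = 0.27 × (0.46 × 26.4 + 8.13) = 0.27 × 20.274 = 5.4740 mm/d
ETc = Kc × ET₀ = 1.09 × 5.4740 = 5.9667 mm/d
Crop demand D = ETc × 31 d = 5.9667 × 31 = 184.968 mm
D − Pe = 184.968 − 42.2 = 142.768 mm
Gross irrigation = 142.768 / 0.79 = 180.719 mm

180.7 mm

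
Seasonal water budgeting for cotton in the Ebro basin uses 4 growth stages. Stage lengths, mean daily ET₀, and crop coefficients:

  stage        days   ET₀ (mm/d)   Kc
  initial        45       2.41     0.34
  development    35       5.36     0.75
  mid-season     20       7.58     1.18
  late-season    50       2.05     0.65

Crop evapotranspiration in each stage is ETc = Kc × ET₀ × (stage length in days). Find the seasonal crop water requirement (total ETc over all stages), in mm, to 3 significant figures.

423 mm

initial: 0.34 × 2.41 × 45 = 36.87 mm
development: 0.75 × 5.36 × 35 = 140.70 mm
mid-season: 1.18 × 7.58 × 20 = 178.89 mm
late-season: 0.65 × 2.05 × 50 = 66.63 mm
Seasonal total = 423.09 mm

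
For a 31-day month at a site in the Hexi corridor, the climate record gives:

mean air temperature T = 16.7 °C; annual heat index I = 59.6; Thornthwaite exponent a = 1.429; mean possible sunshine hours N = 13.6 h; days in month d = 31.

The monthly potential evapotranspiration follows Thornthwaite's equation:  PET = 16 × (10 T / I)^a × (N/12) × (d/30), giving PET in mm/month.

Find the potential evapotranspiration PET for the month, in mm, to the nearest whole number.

10T/I = 10 × 16.7 / 59.6 = 2.8020
(10T/I)^a = 2.8020^1.429 = 4.3595
Uncorrected PET = 16 × 4.3595 = 69.752 mm
Correction = (N/12)(d/30) = (13.6/12)(31/30) = 1.1711
PET = 69.752 × 1.1711 = 81.687 mm/month

82 mm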